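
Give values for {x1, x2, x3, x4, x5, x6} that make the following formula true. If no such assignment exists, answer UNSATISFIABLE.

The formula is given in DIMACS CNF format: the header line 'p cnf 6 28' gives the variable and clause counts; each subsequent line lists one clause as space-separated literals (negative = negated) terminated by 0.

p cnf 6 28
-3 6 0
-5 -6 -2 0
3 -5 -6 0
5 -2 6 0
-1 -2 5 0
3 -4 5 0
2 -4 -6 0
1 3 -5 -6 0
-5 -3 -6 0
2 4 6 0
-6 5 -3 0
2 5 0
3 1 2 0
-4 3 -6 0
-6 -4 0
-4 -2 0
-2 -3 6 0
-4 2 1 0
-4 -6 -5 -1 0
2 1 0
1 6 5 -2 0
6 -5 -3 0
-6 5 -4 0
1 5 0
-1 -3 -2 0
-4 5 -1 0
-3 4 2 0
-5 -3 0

Try x3 = False.
Try x5 = True.
Unit clause (¬x6) forces x6 = False.
Try x2 = True.
Unit clause (¬x4) forces x4 = False.
Every clause is now satisfied; x1 is unconstrained.

x1 ↦ False,  x2 ↦ True,  x3 ↦ False,  x4 ↦ False,  x5 ↦ True,  x6 ↦ False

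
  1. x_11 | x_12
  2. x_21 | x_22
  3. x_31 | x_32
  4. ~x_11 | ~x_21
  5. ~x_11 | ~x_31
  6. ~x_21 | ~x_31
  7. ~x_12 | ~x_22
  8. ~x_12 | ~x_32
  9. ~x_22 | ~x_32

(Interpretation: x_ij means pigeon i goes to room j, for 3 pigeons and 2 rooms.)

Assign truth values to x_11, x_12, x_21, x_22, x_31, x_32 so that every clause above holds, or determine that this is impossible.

Branch on x_11: set x_11 = 1.
Unit clause (~x_21) forces x_21 = 0.
Unit clause (x_22) forces x_22 = 1.
Unit clause (~x_31) forces x_31 = 0.
Unit clause (x_32) forces x_32 = 1.
But (~x_32) is also a unit clause — contradiction.
So x_11 must be the other value — set x_11 = 0.
Unit clause (x_12) forces x_12 = 1.
Unit clause (~x_22) forces x_22 = 0.
Unit clause (x_21) forces x_21 = 1.
Unit clause (~x_31) forces x_31 = 0.
Unit clause (x_32) forces x_32 = 1.
But (~x_32) is also a unit clause — contradiction.
Either choice for x_11 ends in contradiction.

UNSATISFIABLE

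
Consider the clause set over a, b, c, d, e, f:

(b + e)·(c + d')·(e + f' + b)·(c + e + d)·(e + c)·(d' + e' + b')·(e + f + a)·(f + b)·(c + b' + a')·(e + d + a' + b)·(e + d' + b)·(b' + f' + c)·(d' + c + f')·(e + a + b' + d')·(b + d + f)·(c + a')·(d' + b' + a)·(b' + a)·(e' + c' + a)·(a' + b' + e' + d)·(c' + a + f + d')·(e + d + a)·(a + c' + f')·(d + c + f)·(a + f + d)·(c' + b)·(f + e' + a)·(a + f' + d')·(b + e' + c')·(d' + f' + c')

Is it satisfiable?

Try b = 1.
(a) alone gives a = 1.
(c) alone gives c = 1.
Try d = 1.
(e') alone gives e = 0.
(f') alone gives f = 0.
Every clause now holds.
A satisfying assignment: a=1, b=1, c=1, d=1, e=0, f=0.

Yes, satisfiable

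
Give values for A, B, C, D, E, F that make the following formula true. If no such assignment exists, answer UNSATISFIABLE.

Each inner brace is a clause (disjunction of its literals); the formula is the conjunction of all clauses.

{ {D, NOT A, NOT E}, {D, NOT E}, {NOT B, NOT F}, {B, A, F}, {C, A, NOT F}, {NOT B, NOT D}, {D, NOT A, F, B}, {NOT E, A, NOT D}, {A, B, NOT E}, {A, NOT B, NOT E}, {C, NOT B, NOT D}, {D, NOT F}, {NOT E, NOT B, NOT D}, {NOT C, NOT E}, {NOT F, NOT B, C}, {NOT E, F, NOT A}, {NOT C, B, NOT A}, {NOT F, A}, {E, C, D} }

Suppose D = true.
(NOT B) alone gives B = false.
Suppose A = true.
(NOT C) alone gives C = false.
Suppose E = true.
(F) alone gives F = true.
Every clause now holds.

A=true,  B=false,  C=false,  D=true,  E=true,  F=true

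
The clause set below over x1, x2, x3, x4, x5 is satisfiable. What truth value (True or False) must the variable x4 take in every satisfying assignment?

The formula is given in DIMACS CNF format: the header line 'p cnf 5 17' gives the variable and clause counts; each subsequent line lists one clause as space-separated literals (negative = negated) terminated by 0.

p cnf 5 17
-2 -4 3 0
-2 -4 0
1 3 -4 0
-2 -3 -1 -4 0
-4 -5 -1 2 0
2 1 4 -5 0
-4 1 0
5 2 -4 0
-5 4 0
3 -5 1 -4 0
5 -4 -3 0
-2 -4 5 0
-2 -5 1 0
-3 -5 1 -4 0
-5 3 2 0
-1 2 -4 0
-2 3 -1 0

False

Suppose x4 = True.
The clause (¬x2) is unit, so x2 = False.
The clause (x1) is unit, so x1 = True.
But (¬x1) is also a unit clause — contradiction.
So every satisfying assignment has x4 = False.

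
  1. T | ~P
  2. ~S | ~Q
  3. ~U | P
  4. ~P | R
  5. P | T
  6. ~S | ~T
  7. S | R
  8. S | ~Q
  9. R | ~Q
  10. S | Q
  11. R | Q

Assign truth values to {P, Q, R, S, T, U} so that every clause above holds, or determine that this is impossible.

UNSATISFIABLE

Case T = 1:
(~S) alone gives S = 0.
(R) alone gives R = 1.
(~Q) alone gives Q = 0.
But (Q) is also a unit clause — contradiction.
So T must be the other value — set T = 0.
(~P) alone gives P = 0.
But (P) is also a unit clause — contradiction.
Either choice for T ends in contradiction.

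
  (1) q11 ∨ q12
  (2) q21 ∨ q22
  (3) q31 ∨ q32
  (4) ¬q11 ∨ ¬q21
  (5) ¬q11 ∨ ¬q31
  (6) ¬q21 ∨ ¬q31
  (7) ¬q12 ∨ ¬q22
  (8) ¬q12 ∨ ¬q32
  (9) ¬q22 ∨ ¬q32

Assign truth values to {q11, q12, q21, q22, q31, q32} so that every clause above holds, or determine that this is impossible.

Branch on q11: set q11 = True.
From the singleton clause (¬q21), q21 = False.
From the singleton clause (q22), q22 = True.
From the singleton clause (¬q31), q31 = False.
From the singleton clause (q32), q32 = True.
But (¬q32) is also a unit clause — contradiction.
That branch fails; take q11 = False instead.
From the singleton clause (q12), q12 = True.
From the singleton clause (¬q22), q22 = False.
From the singleton clause (q21), q21 = True.
From the singleton clause (¬q31), q31 = False.
From the singleton clause (q32), q32 = True.
But (¬q32) is also a unit clause — contradiction.
Either choice for q11 ends in contradiction.

UNSATISFIABLE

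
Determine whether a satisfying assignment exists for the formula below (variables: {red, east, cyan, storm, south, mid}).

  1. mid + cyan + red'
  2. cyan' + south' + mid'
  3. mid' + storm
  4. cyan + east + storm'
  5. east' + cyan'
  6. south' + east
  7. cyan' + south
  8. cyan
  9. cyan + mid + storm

The clause (cyan) is unit, so cyan = 1.
The clause (east') is unit, so east = 0.
The clause (south') is unit, so south = 0.
But (south) is also a unit clause — contradiction.
No assignment satisfies every clause.

No, unsatisfiable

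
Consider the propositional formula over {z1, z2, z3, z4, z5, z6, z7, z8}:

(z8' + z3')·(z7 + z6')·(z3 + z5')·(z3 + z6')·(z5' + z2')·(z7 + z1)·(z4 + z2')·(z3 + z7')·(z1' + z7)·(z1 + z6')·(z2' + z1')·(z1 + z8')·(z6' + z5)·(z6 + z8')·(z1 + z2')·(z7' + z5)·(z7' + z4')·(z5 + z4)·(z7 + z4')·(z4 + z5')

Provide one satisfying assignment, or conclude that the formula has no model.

Try z8 = 0.
Try z7 = 1.
From the singleton clause (z3), z3 = 1.
From the singleton clause (z5), z5 = 1.
From the singleton clause (z2'), z2 = 0.
From the singleton clause (z4'), z4 = 0.
That conflicts with the unit clause (z4).
So z7 must be the other value — set z7 = 0.
From the singleton clause (z6'), z6 = 0.
From the singleton clause (z1), z1 = 1.
That conflicts with the unit clause (z1').
Both values of z7 lead to a conflict.
So z8 must be the other value — set z8 = 1.
From the singleton clause (z3'), z3 = 0.
From the singleton clause (z5'), z5 = 0.
From the singleton clause (z6'), z6 = 0.
That conflicts with the unit clause (z6).
Both values of z8 lead to a conflict.

UNSATISFIABLE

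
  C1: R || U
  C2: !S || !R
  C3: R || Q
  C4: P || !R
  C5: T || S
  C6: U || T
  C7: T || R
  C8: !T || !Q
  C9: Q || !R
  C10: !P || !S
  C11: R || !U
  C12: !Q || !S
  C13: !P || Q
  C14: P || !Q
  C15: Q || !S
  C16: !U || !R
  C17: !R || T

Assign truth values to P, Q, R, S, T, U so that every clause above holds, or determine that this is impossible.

Branch on R: set R = true.
(!S) alone gives S = false.
(P) alone gives P = true.
(T) alone gives T = true.
(!Q) alone gives Q = false.
But (Q) is also a unit clause — contradiction.
So R must be the other value — set R = false.
(U) alone gives U = true.
But (!U) is also a unit clause — contradiction.
Neither R = true nor R = false works.

UNSATISFIABLE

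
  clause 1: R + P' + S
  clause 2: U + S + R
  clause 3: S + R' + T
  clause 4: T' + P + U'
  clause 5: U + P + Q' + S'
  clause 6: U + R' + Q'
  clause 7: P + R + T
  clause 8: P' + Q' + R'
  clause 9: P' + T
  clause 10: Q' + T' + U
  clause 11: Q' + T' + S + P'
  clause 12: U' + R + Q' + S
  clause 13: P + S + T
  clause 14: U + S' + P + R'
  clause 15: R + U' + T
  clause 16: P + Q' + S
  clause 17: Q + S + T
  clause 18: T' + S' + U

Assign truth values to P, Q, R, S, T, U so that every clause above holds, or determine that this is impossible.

Branch on P: set P = 0.
Branch on T: set T = 1.
Unit clause (U') forces U = 0.
Unit clause (Q') forces Q = 0.
Unit clause (S') forces S = 0.
Unit clause (R) forces R = 1.
Every clause now holds.

P: 0,  Q: 0,  R: 1,  S: 0,  T: 1,  U: 0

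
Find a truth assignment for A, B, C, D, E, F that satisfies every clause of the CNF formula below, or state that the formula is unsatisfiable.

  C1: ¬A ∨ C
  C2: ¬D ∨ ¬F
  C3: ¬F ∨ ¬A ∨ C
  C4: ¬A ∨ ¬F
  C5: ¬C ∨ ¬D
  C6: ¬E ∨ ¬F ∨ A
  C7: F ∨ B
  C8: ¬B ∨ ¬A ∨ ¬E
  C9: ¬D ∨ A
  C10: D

UNSATISFIABLE

The clause (D) is unit, so D = True.
The clause (¬F) is unit, so F = False.
The clause (¬C) is unit, so C = False.
The clause (¬A) is unit, so A = False.
But (A) is also a unit clause — contradiction.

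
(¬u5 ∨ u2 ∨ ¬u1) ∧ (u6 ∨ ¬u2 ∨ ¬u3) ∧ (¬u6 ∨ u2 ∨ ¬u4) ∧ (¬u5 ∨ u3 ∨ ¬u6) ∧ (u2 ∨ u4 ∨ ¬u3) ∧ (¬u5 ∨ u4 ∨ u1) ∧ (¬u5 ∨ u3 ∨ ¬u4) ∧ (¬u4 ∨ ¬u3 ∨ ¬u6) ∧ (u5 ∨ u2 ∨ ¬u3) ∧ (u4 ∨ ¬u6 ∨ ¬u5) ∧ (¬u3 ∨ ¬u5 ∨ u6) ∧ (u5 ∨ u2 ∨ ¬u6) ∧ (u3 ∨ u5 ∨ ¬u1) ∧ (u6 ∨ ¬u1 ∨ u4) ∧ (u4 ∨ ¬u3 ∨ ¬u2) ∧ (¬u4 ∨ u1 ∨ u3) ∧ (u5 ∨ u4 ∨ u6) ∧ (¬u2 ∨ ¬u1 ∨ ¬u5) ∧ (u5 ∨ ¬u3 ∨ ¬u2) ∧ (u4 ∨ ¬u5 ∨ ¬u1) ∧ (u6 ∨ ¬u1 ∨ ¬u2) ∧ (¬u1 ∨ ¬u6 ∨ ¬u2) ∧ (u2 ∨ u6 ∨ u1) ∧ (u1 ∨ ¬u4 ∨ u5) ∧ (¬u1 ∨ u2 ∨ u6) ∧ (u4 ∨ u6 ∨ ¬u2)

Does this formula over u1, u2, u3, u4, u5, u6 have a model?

Yes, satisfiable

Branch on u5: set u5 = False.
Branch on u2: set u2 = True.
From the singleton clause (¬u3), u3 = False.
From the singleton clause (¬u1), u1 = False.
From the singleton clause (¬u4), u4 = False.
From the singleton clause (u6), u6 = True.
This assignment satisfies each clause.
A satisfying assignment: u1: False; u2: True; u3: False; u4: False; u5: False; u6: True.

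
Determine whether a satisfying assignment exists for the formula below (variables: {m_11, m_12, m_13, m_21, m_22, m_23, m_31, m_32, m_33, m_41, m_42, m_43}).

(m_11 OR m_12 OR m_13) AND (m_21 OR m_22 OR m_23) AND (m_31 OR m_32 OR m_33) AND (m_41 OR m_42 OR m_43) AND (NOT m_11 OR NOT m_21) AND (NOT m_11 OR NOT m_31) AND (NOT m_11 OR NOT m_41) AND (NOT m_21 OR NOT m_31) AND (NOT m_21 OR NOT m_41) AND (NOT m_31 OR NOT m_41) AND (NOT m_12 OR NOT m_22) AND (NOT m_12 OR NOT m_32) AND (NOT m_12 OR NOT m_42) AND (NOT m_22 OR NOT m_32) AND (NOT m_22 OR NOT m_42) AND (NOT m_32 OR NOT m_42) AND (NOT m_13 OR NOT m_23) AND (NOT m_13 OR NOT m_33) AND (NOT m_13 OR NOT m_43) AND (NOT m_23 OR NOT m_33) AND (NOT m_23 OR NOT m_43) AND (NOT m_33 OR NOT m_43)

Branch on m_11: set m_11 = false.
Branch on m_12: set m_12 = true.
The clause (NOT m_22) is unit, so m_22 = false.
The clause (NOT m_32) is unit, so m_32 = false.
The clause (NOT m_42) is unit, so m_42 = false.
Branch on m_21: set m_21 = true.
The clause (NOT m_31) is unit, so m_31 = false.
The clause (m_33) is unit, so m_33 = true.
The clause (NOT m_41) is unit, so m_41 = false.
The clause (m_43) is unit, so m_43 = true.
But (NOT m_43) is also a unit clause — contradiction.
That branch fails; take m_21 = false instead.
The clause (m_23) is unit, so m_23 = true.
The clause (NOT m_13) is unit, so m_13 = false.
The clause (NOT m_33) is unit, so m_33 = false.
The clause (m_31) is unit, so m_31 = true.
The clause (NOT m_41) is unit, so m_41 = false.
The clause (m_43) is unit, so m_43 = true.
But (NOT m_43) is also a unit clause — contradiction.
Either choice for m_21 ends in contradiction.
That branch fails; take m_12 = false instead.
The clause (m_13) is unit, so m_13 = true.
The clause (NOT m_23) is unit, so m_23 = false.
The clause (NOT m_33) is unit, so m_33 = false.
The clause (NOT m_43) is unit, so m_43 = false.
Branch on m_21: set m_21 = true.
The clause (NOT m_31) is unit, so m_31 = false.
The clause (m_32) is unit, so m_32 = true.
The clause (NOT m_41) is unit, so m_41 = false.
The clause (m_42) is unit, so m_42 = true.
But (NOT m_42) is also a unit clause — contradiction.
That branch fails; take m_21 = false instead.
The clause (m_22) is unit, so m_22 = true.
The clause (NOT m_32) is unit, so m_32 = false.
The clause (m_31) is unit, so m_31 = true.
The clause (NOT m_41) is unit, so m_41 = false.
The clause (m_42) is unit, so m_42 = true.
But (NOT m_42) is also a unit clause — contradiction.
Either choice for m_21 ends in contradiction.
Either choice for m_12 ends in contradiction.
That branch fails; take m_11 = true instead.
The clause (NOT m_21) is unit, so m_21 = false.
The clause (NOT m_31) is unit, so m_31 = false.
The clause (NOT m_41) is unit, so m_41 = false.
Branch on m_22: set m_22 = true.
The clause (NOT m_12) is unit, so m_12 = false.
The clause (NOT m_32) is unit, so m_32 = false.
The clause (m_33) is unit, so m_33 = true.
The clause (NOT m_42) is unit, so m_42 = false.
The clause (m_43) is unit, so m_43 = true.
But (NOT m_43) is also a unit clause — contradiction.
That branch fails; take m_22 = false instead.
The clause (m_23) is unit, so m_23 = true.
The clause (NOT m_13) is unit, so m_13 = false.
The clause (NOT m_33) is unit, so m_33 = false.
The clause (m_32) is unit, so m_32 = true.
The clause (NOT m_12) is unit, so m_12 = false.
The clause (NOT m_42) is unit, so m_42 = false.
The clause (m_43) is unit, so m_43 = true.
But (NOT m_43) is also a unit clause — contradiction.
Either choice for m_22 ends in contradiction.
Either choice for m_11 ends in contradiction.
No assignment satisfies every clause.

No, unsatisfiable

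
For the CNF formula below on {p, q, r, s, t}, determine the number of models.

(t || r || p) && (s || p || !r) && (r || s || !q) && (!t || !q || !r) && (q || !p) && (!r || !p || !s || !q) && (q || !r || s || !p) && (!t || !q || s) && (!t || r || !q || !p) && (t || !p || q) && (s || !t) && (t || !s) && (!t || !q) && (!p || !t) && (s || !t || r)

There are 2^5 = 32 truth assignments over (p, q, r, s, t).
Split on r. With r = true, the clauses containing r are satisfied and !r drops from the rest; 2 of the 2^4 = 16 assignments to the other variables satisfy what remains.
With r = false, by the same count on the reduced clause set, 1 assignment works.
Total: 2 + 1 = 3.

3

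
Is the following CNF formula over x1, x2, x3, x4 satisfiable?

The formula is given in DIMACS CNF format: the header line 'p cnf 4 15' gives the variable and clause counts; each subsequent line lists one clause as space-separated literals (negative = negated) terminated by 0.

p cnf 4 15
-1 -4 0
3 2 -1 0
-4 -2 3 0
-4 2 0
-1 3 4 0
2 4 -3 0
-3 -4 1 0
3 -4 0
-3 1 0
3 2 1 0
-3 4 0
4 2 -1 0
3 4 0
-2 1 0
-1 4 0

Try x1 = False.
The clause (¬x3) is unit, so x3 = False.
The clause (¬x4) is unit, so x4 = False.
But (x4) is also a unit clause — contradiction.
That branch fails; take x1 = True instead.
The clause (¬x4) is unit, so x4 = False.
But (x4) is also a unit clause — contradiction.
Both values of x1 lead to a conflict.
No assignment satisfies every clause.

No, unsatisfiable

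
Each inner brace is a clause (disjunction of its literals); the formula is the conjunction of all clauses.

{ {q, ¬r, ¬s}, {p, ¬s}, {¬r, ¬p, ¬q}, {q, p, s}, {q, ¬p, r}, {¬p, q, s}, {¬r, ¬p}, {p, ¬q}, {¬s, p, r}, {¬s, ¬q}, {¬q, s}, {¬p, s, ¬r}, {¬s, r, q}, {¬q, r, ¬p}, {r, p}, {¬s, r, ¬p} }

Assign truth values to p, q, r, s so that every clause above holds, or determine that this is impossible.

UNSATISFIABLE

Branch on p: set p = True.
The clause (¬r) is unit, so r = False.
The clause (q) is unit, so q = True.
Now (¬q) is unsatisfied and unit — conflict.
Undo p and try p = False.
The clause (¬s) is unit, so s = False.
The clause (q) is unit, so q = True.
Now (¬q) is unsatisfied and unit — conflict.
Either choice for p ends in contradiction.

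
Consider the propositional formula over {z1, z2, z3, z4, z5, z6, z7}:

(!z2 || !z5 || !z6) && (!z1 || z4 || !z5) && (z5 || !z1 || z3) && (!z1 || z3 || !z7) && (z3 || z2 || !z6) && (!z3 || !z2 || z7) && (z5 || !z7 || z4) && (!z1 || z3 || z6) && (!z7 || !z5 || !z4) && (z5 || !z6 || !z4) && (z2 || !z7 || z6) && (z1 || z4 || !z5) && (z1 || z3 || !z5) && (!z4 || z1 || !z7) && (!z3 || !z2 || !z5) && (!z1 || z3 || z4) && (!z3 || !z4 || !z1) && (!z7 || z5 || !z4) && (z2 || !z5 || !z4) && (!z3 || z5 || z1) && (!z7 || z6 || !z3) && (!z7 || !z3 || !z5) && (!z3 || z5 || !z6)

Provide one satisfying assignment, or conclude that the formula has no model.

Case z2 = false:
Case z3 = false:
Unit clause (!z6) forces z6 = false.
Unit clause (!z1) forces z1 = false.
Unit clause (!z7) forces z7 = false.
Unit clause (!z5) forces z5 = false.
All clauses hold; z4 can take either value.

z1 ↦ false; z2 ↦ false; z3 ↦ false; z4 ↦ false; z5 ↦ false; z6 ↦ false; z7 ↦ false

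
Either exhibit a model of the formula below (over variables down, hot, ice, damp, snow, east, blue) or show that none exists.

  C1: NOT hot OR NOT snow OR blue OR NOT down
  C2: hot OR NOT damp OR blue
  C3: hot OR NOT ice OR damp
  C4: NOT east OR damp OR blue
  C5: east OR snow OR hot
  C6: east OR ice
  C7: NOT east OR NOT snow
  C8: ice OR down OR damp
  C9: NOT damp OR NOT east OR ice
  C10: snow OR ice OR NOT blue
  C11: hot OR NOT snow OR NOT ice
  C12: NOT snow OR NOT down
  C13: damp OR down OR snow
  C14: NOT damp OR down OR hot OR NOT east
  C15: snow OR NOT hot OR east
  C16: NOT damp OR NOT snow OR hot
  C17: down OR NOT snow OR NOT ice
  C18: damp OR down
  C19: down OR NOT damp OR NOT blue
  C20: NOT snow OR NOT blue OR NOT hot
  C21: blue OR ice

Try east = true.
Unit clause (NOT snow) forces snow = false.
Try damp = true.
Unit clause (ice) forces ice = true.
Try hot = true.
Try down = true.
No clause remains; blue is free.

down=true,  hot=true,  ice=true,  damp=true,  snow=false,  east=true,  blue=true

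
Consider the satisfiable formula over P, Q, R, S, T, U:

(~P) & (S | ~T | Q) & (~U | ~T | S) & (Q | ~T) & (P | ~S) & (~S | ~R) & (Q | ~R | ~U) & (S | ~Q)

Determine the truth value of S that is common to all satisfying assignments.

False

Suppose S = 1.
(~P) alone gives P = 0.
That conflicts with the unit clause (P).
So every satisfying assignment has S = False.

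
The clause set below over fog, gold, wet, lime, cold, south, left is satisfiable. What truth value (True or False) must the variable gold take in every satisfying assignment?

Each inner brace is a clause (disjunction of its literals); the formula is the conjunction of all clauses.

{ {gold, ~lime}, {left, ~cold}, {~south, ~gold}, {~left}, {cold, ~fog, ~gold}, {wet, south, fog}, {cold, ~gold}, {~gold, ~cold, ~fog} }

Suppose gold = 1.
The clause (~south) is unit, so south = 0.
The clause (~left) is unit, so left = 0.
The clause (~cold) is unit, so cold = 0.
That conflicts with the unit clause (cold).
So every satisfying assignment has gold = False.

False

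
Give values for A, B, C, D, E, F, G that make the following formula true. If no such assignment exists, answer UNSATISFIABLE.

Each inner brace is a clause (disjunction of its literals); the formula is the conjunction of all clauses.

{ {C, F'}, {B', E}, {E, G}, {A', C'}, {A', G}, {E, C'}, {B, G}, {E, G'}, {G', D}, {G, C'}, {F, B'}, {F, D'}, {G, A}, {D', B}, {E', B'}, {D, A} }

Case C = 1:
The clause (A') is unit, so A = 0.
The clause (E) is unit, so E = 1.
The clause (G) is unit, so G = 1.
The clause (D) is unit, so D = 1.
The clause (F) is unit, so F = 1.
The clause (B) is unit, so B = 1.
That conflicts with the unit clause (B').
Backtrack on C: now try C = 0.
The clause (F') is unit, so F = 0.
The clause (B') is unit, so B = 0.
The clause (G) is unit, so G = 1.
The clause (E) is unit, so E = 1.
The clause (D) is unit, so D = 1.
That conflicts with the unit clause (D').
Either choice for C ends in contradiction.

UNSATISFIABLE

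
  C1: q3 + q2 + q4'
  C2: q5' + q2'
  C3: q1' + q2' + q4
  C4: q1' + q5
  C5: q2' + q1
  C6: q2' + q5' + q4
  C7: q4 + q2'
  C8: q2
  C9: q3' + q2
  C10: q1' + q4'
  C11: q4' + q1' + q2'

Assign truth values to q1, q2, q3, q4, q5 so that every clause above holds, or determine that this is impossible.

UNSATISFIABLE

From the singleton clause (q2), q2 = 1.
From the singleton clause (q5'), q5 = 0.
From the singleton clause (q1'), q1 = 0.
That conflicts with the unit clause (q1).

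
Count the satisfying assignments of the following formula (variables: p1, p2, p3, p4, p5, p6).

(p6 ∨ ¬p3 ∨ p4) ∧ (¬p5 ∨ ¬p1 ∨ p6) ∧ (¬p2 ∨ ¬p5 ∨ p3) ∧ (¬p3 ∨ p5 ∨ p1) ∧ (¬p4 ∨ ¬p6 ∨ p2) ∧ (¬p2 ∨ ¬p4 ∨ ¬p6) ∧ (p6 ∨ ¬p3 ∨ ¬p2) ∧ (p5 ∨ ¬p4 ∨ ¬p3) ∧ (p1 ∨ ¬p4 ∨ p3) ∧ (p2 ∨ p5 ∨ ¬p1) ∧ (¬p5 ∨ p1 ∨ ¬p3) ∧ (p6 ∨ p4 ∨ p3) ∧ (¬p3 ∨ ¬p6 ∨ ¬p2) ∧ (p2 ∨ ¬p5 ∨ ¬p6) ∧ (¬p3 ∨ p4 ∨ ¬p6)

There are 2^6 = 64 truth assignments over (p1, p2, p3, p4, p5, p6).
Split on p2. With p2 = True, the clauses containing p2 are satisfied and ¬p2 drops from the rest; 3 of the 2^5 = 32 assignments to the other variables satisfy what remains.
With p2 = False, by the same count on the reduced clause set, 1 assignment works.
(One model: p1=F, p2=F, p3=F, p4=F, p5=F, p6=T.)
Total: 3 + 1 = 4.

4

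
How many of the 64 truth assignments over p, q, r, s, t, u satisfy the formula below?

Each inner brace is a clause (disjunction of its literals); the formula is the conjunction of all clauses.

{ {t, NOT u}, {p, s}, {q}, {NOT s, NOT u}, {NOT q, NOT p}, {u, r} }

2

There are 2^6 = 64 truth assignments over (p, q, r, s, t, u).
Split on r. With r = true, the clauses containing r are satisfied and NOT r drops from the rest; 2 of the 2^5 = 32 assignments to the other variables satisfy what remains.
With r = false, by the same count on the reduced clause set, 0 assignments work.
(One model: p=F, q=T, r=T, s=T, t=F, u=F.)
Total: 2 + 0 = 2.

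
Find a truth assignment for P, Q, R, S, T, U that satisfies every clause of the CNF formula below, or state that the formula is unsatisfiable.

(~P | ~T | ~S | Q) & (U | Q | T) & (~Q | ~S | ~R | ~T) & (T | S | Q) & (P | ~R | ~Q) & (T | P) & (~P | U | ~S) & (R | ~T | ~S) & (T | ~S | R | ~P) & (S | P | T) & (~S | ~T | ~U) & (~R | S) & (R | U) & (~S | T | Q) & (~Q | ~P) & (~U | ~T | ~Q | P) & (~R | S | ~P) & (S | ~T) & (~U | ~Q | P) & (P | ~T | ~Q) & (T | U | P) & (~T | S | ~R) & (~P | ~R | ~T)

P=0; Q=0; R=1; S=1; T=1; U=0

Suppose T = 1.
From the singleton clause (S), S = 1.
From the singleton clause (R), R = 1.
From the singleton clause (~Q), Q = 0.
From the singleton clause (~P), P = 0.
From the singleton clause (~U), U = 0.
Every clause now holds.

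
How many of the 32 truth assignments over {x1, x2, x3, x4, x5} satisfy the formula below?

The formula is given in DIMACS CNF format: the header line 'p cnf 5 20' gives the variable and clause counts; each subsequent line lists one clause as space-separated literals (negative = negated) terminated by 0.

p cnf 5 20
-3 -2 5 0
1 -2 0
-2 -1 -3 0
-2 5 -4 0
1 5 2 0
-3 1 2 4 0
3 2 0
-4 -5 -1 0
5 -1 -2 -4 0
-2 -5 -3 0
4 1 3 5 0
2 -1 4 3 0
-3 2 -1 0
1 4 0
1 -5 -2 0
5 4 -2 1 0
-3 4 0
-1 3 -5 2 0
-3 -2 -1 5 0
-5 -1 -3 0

3

There are 2^5 = 32 truth assignments over (x1, x2, x3, x4, x5).
Split on x3. With x3 = True, the clauses containing x3 are satisfied and ¬x3 drops from the rest; 1 of the 2^4 = 16 assignments to the other variables satisfy what remains.
With x3 = False, by the same count on the reduced clause set, 2 assignments work.
Total: 1 + 2 = 3.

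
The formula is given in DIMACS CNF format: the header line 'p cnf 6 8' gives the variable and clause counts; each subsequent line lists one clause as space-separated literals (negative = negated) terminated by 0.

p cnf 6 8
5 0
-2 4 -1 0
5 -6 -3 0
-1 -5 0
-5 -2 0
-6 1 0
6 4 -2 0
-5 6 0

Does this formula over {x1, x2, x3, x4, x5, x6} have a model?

No

(x5) alone gives x5 = True.
(¬x1) alone gives x1 = False.
(¬x2) alone gives x2 = False.
(¬x6) alone gives x6 = False.
Now (x6) is unsatisfied and unit — conflict.
No assignment satisfies every clause.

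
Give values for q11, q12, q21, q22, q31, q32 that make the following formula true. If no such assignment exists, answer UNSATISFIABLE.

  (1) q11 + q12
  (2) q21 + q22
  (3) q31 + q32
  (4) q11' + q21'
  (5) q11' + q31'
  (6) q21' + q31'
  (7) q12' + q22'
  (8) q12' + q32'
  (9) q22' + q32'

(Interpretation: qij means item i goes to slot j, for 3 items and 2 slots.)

Suppose q11 = 1.
The clause (q21') is unit, so q21 = 0.
The clause (q22) is unit, so q22 = 1.
The clause (q31') is unit, so q31 = 0.
The clause (q32) is unit, so q32 = 1.
That conflicts with the unit clause (q32').
So q11 must be the other value — set q11 = 0.
The clause (q12) is unit, so q12 = 1.
The clause (q22') is unit, so q22 = 0.
The clause (q21) is unit, so q21 = 1.
The clause (q31') is unit, so q31 = 0.
The clause (q32) is unit, so q32 = 1.
That conflicts with the unit clause (q32').
Both values of q11 lead to a conflict.

UNSATISFIABLE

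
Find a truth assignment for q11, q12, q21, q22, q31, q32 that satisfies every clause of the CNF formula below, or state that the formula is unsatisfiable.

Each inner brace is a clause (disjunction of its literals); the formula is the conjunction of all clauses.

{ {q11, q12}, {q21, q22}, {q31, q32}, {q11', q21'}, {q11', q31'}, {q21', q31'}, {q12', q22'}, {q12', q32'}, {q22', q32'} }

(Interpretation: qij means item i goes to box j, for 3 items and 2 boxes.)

Suppose q11 = 1.
Unit clause (q21') forces q21 = 0.
Unit clause (q22) forces q22 = 1.
Unit clause (q31') forces q31 = 0.
Unit clause (q32) forces q32 = 1.
That conflicts with the unit clause (q32').
Undo q11 and try q11 = 0.
Unit clause (q12) forces q12 = 1.
Unit clause (q22') forces q22 = 0.
Unit clause (q21) forces q21 = 1.
Unit clause (q31') forces q31 = 0.
Unit clause (q32) forces q32 = 1.
That conflicts with the unit clause (q32').
Both values of q11 lead to a conflict.

UNSATISFIABLE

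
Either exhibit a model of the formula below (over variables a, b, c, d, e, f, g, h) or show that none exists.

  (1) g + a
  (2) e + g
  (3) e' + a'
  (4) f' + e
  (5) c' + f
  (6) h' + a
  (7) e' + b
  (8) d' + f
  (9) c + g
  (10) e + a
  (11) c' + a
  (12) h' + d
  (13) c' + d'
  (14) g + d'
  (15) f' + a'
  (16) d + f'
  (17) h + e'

a ↦ 1; b ↦ 1; c ↦ 0; d ↦ 0; e ↦ 0; f ↦ 0; g ↦ 1; h ↦ 0

Case g = 1:
Case e = 0:
(f') alone gives f = 0.
(c') alone gives c = 0.
(d') alone gives d = 0.
(a) alone gives a = 1.
(h') alone gives h = 0.
All clauses hold; b can take either value.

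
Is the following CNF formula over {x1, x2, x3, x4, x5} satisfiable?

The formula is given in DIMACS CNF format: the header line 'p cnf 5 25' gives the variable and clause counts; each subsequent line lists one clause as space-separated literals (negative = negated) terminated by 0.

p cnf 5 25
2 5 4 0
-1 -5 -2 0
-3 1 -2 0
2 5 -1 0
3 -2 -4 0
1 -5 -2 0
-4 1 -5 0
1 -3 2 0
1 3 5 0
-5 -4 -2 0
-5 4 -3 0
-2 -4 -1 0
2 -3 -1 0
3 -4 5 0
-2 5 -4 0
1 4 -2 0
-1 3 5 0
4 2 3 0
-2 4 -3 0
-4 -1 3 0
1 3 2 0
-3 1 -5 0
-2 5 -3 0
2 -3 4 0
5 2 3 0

Try x2 = True.
Try x1 = False.
(¬x3) alone gives x3 = False.
(¬x4) alone gives x4 = False.
But (x4) is also a unit clause — contradiction.
So x1 must be the other value — set x1 = True.
(¬x5) alone gives x5 = False.
(¬x4) alone gives x4 = False.
(x3) alone gives x3 = True.
But (¬x3) is also a unit clause — contradiction.
Either choice for x1 ends in contradiction.
So x2 must be the other value — set x2 = False.
Try x5 = True.
Try x4 = False.
(¬x3) alone gives x3 = False.
But (x3) is also a unit clause — contradiction.
So x4 must be the other value — set x4 = True.
(x1) alone gives x1 = True.
(¬x3) alone gives x3 = False.
But (x3) is also a unit clause — contradiction.
Either choice for x4 ends in contradiction.
So x5 must be the other value — set x5 = False.
(x4) alone gives x4 = True.
(¬x1) alone gives x1 = False.
(¬x3) alone gives x3 = False.
But (x3) is also a unit clause — contradiction.
Either choice for x5 ends in contradiction.
Either choice for x2 ends in contradiction.
No assignment satisfies every clause.

Unsatisfiable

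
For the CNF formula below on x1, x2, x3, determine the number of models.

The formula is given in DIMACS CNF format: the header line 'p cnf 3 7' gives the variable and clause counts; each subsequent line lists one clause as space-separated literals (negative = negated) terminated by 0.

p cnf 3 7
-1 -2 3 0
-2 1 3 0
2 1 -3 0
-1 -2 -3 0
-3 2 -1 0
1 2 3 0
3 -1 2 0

1

There are 2^3 = 8 truth assignments over (x1, x2, x3).
Split on x2. With x2 = True, the clauses containing x2 are satisfied and ¬x2 drops from the rest; 1 of the 2^2 = 4 assignments to the other variables satisfy what remains.
With x2 = False, by the same count on the reduced clause set, 0 assignments work.
Total: 1 + 0 = 1.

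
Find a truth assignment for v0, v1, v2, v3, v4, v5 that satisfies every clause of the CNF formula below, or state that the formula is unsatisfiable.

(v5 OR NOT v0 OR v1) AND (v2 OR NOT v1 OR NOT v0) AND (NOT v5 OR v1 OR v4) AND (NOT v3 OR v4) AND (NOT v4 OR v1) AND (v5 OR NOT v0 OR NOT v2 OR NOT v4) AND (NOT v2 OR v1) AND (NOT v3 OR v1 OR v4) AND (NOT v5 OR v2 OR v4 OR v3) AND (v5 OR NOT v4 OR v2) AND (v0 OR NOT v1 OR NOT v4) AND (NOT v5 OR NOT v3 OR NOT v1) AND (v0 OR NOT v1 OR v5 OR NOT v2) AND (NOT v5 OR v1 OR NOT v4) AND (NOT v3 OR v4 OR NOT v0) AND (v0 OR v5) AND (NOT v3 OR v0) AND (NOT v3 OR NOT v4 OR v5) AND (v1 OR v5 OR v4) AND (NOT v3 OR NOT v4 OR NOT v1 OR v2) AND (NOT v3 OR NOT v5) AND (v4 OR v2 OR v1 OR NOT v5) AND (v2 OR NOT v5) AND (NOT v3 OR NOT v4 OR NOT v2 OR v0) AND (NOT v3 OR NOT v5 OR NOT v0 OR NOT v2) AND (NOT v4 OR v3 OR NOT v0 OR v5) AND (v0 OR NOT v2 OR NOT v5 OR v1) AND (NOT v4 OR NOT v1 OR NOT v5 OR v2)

v0=true, v1=true, v2=true, v3=false, v4=true, v5=true

Branch on v3: set v3 = false.
Branch on v4: set v4 = true.
From the singleton clause (v1), v1 = true.
From the singleton clause (v0), v0 = true.
From the singleton clause (v2), v2 = true.
From the singleton clause (v5), v5 = true.
This assignment satisfies each clause.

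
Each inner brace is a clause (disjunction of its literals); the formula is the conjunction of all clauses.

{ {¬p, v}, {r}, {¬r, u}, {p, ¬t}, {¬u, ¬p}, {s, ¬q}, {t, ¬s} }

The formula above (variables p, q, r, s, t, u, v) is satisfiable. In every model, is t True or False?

Suppose t = True.
(r) alone gives r = True.
(u) alone gives u = True.
(p) alone gives p = True.
But (¬p) is also a unit clause — contradiction.
So every satisfying assignment has t = False.

False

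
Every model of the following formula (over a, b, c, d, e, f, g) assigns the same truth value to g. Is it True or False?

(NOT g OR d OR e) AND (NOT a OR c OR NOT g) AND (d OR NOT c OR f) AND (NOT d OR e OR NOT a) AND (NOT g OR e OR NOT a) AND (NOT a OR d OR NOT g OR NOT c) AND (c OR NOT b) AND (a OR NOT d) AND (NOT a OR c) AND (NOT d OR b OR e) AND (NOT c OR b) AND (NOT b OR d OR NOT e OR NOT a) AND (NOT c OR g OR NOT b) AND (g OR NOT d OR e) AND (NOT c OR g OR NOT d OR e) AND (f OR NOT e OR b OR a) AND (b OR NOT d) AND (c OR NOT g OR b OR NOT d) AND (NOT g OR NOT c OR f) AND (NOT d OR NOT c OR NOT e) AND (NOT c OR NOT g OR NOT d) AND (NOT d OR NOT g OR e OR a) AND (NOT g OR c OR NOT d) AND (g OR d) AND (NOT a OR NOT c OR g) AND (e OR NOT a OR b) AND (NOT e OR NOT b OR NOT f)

Suppose g = false.
(d) alone gives d = true.
(a) alone gives a = true.
(e) alone gives e = true.
(c) alone gives c = true.
That conflicts with the unit clause (NOT c).
So every satisfying assignment has g = True.

True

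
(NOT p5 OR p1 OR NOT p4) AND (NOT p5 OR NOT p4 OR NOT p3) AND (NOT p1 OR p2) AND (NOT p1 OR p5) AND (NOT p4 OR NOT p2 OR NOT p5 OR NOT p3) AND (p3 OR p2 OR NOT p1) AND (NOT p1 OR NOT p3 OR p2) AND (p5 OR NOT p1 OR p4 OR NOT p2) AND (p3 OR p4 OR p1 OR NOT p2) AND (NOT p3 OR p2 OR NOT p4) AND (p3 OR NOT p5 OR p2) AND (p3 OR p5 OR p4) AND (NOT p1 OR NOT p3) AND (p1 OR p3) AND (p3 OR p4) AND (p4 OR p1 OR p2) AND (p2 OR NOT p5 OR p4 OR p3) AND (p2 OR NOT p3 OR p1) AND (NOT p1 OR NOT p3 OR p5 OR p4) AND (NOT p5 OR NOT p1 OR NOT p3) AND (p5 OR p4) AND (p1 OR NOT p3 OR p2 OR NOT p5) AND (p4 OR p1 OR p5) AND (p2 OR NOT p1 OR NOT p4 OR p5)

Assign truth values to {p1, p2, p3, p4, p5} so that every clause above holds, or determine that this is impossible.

p1 ↦ true; p2 ↦ true; p3 ↦ false; p4 ↦ true; p5 ↦ true

Branch on p1: set p1 = true.
(p2) alone gives p2 = true.
(p5) alone gives p5 = true.
(NOT p3) alone gives p3 = false.
(p4) alone gives p4 = true.
This assignment satisfies each clause.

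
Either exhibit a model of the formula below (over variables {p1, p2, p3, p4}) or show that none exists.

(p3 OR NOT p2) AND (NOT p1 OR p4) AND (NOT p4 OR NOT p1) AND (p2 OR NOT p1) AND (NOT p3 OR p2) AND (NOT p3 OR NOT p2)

Try p3 = false.
Unit clause (NOT p2) forces p2 = false.
Unit clause (NOT p1) forces p1 = false.
Every clause is now satisfied; p4 is unconstrained.

p1: false; p2: false; p3: false; p4: true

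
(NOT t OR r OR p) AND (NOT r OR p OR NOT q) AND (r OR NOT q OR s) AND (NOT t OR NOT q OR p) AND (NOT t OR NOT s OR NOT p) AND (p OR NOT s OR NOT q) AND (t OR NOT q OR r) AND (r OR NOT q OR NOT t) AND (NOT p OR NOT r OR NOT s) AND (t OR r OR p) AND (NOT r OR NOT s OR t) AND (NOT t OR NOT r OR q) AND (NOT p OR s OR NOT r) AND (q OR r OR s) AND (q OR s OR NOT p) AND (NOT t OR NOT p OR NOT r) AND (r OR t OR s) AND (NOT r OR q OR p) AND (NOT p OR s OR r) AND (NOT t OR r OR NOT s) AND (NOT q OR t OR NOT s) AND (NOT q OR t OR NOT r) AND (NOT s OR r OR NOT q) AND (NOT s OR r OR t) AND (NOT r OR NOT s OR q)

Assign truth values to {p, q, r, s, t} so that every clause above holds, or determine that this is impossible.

UNSATISFIABLE

Suppose t = false.
Suppose q = false.
Suppose r = true.
(NOT s) alone gives s = false.
(NOT p) alone gives p = false.
But (p) is also a unit clause — contradiction.
Undo r and try r = false.
(p) alone gives p = true.
(s) alone gives s = true.
But (NOT s) is also a unit clause — contradiction.
Either choice for r ends in contradiction.
Undo q and try q = true.
(r) alone gives r = true.
But (NOT r) is also a unit clause — contradiction.
Either choice for q ends in contradiction.
Undo t and try t = true.
Suppose r = true.
(q) alone gives q = true.
(p) alone gives p = true.
But (NOT p) is also a unit clause — contradiction.
Undo r and try r = false.
(p) alone gives p = true.
(NOT s) alone gives s = false.
But (s) is also a unit clause — contradiction.
Either choice for r ends in contradiction.
Either choice for t ends in contradiction.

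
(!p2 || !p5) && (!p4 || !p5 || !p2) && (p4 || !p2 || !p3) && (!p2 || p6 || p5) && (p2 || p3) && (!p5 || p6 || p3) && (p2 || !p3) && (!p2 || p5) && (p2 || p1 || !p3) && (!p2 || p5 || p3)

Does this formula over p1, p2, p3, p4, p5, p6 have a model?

No

Branch on p2: set p2 = false.
Unit clause (p3) forces p3 = true.
Now (!p3) is unsatisfied and unit — conflict.
So p2 must be the other value — set p2 = true.
Unit clause (!p5) forces p5 = false.
Now (p5) is unsatisfied and unit — conflict.
Both values of p2 lead to a conflict.
No assignment satisfies every clause.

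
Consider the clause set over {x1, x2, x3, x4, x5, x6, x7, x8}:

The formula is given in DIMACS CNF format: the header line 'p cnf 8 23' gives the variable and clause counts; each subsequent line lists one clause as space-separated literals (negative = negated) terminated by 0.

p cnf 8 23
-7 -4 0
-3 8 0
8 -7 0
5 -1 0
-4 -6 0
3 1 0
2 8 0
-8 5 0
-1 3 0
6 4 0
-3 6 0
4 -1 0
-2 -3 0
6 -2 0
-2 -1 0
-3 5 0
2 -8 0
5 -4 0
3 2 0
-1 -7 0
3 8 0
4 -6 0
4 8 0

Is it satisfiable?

Unsatisfiable

Branch on x7: set x7 = False.
Branch on x3: set x3 = False.
The clause (x1) is unit, so x1 = True.
That conflicts with the unit clause (¬x1).
Undo x3 and try x3 = True.
The clause (x8) is unit, so x8 = True.
The clause (x5) is unit, so x5 = True.
The clause (x6) is unit, so x6 = True.
The clause (¬x4) is unit, so x4 = False.
That conflicts with the unit clause (x4).
Both values of x3 lead to a conflict.
Undo x7 and try x7 = True.
The clause (¬x4) is unit, so x4 = False.
The clause (x8) is unit, so x8 = True.
The clause (x5) is unit, so x5 = True.
The clause (x6) is unit, so x6 = True.
That conflicts with the unit clause (¬x6).
Both values of x7 lead to a conflict.
No assignment satisfies every clause.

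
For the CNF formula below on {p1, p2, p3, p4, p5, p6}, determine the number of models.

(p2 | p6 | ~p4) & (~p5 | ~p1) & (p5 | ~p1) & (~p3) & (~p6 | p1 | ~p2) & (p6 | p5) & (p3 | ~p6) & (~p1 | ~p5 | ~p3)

3

There are 2^6 = 64 truth assignments over (p1, p2, p3, p4, p5, p6).
Split on p3. With p3 = 1, the clauses containing p3 are satisfied and ~p3 drops from the rest; 0 of the 2^5 = 32 assignments to the other variables satisfy what remains.
With p3 = 0, by the same count on the reduced clause set, 3 assignments work.
Total: 0 + 3 = 3.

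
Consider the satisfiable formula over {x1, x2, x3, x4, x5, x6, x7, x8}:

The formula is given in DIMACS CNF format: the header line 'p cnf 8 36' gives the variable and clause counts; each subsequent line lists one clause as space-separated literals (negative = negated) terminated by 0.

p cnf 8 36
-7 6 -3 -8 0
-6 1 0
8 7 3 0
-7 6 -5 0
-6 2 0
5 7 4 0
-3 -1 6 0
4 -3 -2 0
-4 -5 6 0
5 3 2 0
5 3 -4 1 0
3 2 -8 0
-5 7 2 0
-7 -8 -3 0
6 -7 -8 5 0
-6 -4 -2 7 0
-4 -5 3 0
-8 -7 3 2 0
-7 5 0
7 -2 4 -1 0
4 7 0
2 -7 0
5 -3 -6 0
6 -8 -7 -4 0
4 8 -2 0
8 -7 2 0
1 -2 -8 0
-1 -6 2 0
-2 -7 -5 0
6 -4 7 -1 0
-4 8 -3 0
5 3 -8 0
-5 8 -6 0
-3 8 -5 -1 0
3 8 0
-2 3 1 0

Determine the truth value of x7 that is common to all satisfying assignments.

False

Suppose x7 = True.
The clause (x5) is unit, so x5 = True.
The clause (x6) is unit, so x6 = True.
The clause (x1) is unit, so x1 = True.
The clause (x2) is unit, so x2 = True.
But (¬x2) is also a unit clause — contradiction.
So every satisfying assignment has x7 = False.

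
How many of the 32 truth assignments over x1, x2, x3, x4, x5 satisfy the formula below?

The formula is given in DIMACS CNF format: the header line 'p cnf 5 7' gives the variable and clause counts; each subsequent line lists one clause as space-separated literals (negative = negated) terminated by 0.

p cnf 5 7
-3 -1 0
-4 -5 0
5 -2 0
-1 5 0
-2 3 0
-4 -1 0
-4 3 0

There are 2^5 = 32 truth assignments over (x1, x2, x3, x4, x5).
Split on x4. With x4 = True, the clauses containing x4 are satisfied and ¬x4 drops from the rest; 1 of the 2^4 = 16 assignments to the other variables satisfy what remains.
With x4 = False, by the same count on the reduced clause set, 6 assignments work.
(One model: x1=F, x2=F, x3=F, x4=F, x5=F.)
Total: 1 + 6 = 7.

7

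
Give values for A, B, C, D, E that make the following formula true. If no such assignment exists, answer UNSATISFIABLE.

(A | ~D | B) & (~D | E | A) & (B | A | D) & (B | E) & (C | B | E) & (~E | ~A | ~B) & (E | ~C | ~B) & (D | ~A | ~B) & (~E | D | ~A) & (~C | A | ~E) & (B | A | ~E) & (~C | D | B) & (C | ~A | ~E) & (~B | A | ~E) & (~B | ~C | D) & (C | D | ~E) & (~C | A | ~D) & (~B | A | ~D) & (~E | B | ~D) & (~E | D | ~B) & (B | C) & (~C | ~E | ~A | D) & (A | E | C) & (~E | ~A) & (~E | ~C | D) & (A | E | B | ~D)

Branch on B: set B = 1.
Branch on E: set E = 0.
Unit clause (~C) forces C = 0.
Unit clause (A) forces A = 1.
Unit clause (D) forces D = 1.
All clauses are satisfied.

A ↦ 1; B ↦ 1; C ↦ 0; D ↦ 1; E ↦ 0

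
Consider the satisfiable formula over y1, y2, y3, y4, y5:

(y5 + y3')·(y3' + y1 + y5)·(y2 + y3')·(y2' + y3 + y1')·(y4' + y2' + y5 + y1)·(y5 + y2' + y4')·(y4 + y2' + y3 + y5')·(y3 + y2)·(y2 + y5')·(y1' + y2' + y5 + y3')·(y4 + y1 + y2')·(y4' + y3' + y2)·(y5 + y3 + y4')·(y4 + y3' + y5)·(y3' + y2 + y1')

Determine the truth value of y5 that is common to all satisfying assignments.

True

Suppose y5 = 0.
From the singleton clause (y3'), y3 = 0.
From the singleton clause (y2), y2 = 1.
From the singleton clause (y1'), y1 = 0.
From the singleton clause (y4'), y4 = 0.
Now (y4) is unsatisfied and unit — conflict.
So every satisfying assignment has y5 = True.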